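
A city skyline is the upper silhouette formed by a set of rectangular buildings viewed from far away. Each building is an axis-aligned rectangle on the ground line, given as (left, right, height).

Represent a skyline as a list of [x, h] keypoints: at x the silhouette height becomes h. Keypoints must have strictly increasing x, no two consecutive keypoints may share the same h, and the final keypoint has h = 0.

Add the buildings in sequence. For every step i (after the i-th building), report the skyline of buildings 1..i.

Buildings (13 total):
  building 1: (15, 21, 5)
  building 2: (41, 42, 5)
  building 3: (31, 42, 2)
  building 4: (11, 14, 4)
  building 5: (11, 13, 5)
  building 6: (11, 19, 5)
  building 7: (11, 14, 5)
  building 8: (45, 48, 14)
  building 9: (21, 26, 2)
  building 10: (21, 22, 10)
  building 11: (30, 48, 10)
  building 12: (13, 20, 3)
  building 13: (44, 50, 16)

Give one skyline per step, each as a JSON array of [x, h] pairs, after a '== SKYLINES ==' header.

== SKYLINES ==
[[15,5],[21,0]]
[[15,5],[21,0],[41,5],[42,0]]
[[15,5],[21,0],[31,2],[41,5],[42,0]]
[[11,4],[14,0],[15,5],[21,0],[31,2],[41,5],[42,0]]
[[11,5],[13,4],[14,0],[15,5],[21,0],[31,2],[41,5],[42,0]]
[[11,5],[21,0],[31,2],[41,5],[42,0]]
[[11,5],[21,0],[31,2],[41,5],[42,0]]
[[11,5],[21,0],[31,2],[41,5],[42,0],[45,14],[48,0]]
[[11,5],[21,2],[26,0],[31,2],[41,5],[42,0],[45,14],[48,0]]
[[11,5],[21,10],[22,2],[26,0],[31,2],[41,5],[42,0],[45,14],[48,0]]
[[11,5],[21,10],[22,2],[26,0],[30,10],[45,14],[48,0]]
[[11,5],[21,10],[22,2],[26,0],[30,10],[45,14],[48,0]]
[[11,5],[21,10],[22,2],[26,0],[30,10],[44,16],[50,0]]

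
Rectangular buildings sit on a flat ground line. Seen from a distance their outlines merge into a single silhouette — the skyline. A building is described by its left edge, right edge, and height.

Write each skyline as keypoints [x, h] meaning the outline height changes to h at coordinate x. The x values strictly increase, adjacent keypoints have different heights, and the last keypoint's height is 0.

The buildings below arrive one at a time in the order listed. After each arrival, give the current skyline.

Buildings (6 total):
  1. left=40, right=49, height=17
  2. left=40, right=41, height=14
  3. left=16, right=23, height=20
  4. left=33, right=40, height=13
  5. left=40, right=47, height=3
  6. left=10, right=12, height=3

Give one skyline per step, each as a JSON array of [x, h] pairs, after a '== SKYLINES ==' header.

== SKYLINES ==
[[40,17],[49,0]]
[[40,17],[49,0]]
[[16,20],[23,0],[40,17],[49,0]]
[[16,20],[23,0],[33,13],[40,17],[49,0]]
[[16,20],[23,0],[33,13],[40,17],[49,0]]
[[10,3],[12,0],[16,20],[23,0],[33,13],[40,17],[49,0]]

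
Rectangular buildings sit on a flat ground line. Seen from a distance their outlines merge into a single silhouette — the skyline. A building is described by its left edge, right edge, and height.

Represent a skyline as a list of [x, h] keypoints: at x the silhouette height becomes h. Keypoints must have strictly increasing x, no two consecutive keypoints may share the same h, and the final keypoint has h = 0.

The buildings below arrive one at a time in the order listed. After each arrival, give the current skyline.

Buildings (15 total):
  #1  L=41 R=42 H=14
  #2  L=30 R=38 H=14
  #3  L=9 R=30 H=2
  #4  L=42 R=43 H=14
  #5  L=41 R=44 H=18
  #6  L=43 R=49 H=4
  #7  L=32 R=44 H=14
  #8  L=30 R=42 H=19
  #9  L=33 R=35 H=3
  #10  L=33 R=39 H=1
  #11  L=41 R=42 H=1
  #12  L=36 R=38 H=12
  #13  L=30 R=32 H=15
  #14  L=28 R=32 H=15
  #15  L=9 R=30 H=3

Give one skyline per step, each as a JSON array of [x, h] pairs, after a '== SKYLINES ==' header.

== SKYLINES ==
[[41,14],[42,0]]
[[30,14],[38,0],[41,14],[42,0]]
[[9,2],[30,14],[38,0],[41,14],[42,0]]
[[9,2],[30,14],[38,0],[41,14],[43,0]]
[[9,2],[30,14],[38,0],[41,18],[44,0]]
[[9,2],[30,14],[38,0],[41,18],[44,4],[49,0]]
[[9,2],[30,14],[41,18],[44,4],[49,0]]
[[9,2],[30,19],[42,18],[44,4],[49,0]]
[[9,2],[30,19],[42,18],[44,4],[49,0]]
[[9,2],[30,19],[42,18],[44,4],[49,0]]
[[9,2],[30,19],[42,18],[44,4],[49,0]]
[[9,2],[30,19],[42,18],[44,4],[49,0]]
[[9,2],[30,19],[42,18],[44,4],[49,0]]
[[9,2],[28,15],[30,19],[42,18],[44,4],[49,0]]
[[9,3],[28,15],[30,19],[42,18],[44,4],[49,0]]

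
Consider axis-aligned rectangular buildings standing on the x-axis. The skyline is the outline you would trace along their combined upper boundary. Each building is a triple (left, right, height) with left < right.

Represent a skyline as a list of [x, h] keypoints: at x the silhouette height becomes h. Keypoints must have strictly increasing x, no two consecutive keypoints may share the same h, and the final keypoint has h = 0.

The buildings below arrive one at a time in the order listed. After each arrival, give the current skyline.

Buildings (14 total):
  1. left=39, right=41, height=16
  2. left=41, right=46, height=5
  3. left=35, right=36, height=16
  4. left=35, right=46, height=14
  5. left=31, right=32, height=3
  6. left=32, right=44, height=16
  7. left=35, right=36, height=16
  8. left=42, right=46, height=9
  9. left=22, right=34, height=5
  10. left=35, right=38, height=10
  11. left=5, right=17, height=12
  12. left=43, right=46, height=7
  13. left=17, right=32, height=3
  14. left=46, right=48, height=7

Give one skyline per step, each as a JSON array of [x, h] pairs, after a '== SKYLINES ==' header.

== SKYLINES ==
[[39,16],[41,0]]
[[39,16],[41,5],[46,0]]
[[35,16],[36,0],[39,16],[41,5],[46,0]]
[[35,16],[36,14],[39,16],[41,14],[46,0]]
[[31,3],[32,0],[35,16],[36,14],[39,16],[41,14],[46,0]]
[[31,3],[32,16],[44,14],[46,0]]
[[31,3],[32,16],[44,14],[46,0]]
[[31,3],[32,16],[44,14],[46,0]]
[[22,5],[32,16],[44,14],[46,0]]
[[22,5],[32,16],[44,14],[46,0]]
[[5,12],[17,0],[22,5],[32,16],[44,14],[46,0]]
[[5,12],[17,0],[22,5],[32,16],[44,14],[46,0]]
[[5,12],[17,3],[22,5],[32,16],[44,14],[46,0]]
[[5,12],[17,3],[22,5],[32,16],[44,14],[46,7],[48,0]]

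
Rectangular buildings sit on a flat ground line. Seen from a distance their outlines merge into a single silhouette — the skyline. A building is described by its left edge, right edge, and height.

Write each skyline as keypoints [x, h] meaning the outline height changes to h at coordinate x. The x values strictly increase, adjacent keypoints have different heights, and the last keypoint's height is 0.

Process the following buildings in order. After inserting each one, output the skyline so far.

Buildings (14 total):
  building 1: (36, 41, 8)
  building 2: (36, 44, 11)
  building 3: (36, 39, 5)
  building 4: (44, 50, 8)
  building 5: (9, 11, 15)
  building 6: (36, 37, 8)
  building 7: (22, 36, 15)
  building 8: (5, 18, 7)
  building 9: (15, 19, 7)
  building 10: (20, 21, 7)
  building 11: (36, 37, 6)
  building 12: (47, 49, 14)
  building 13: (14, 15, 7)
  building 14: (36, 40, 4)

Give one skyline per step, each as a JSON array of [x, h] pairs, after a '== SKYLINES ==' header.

== SKYLINES ==
[[36,8],[41,0]]
[[36,11],[44,0]]
[[36,11],[44,0]]
[[36,11],[44,8],[50,0]]
[[9,15],[11,0],[36,11],[44,8],[50,0]]
[[9,15],[11,0],[36,11],[44,8],[50,0]]
[[9,15],[11,0],[22,15],[36,11],[44,8],[50,0]]
[[5,7],[9,15],[11,7],[18,0],[22,15],[36,11],[44,8],[50,0]]
[[5,7],[9,15],[11,7],[19,0],[22,15],[36,11],[44,8],[50,0]]
[[5,7],[9,15],[11,7],[19,0],[20,7],[21,0],[22,15],[36,11],[44,8],[50,0]]
[[5,7],[9,15],[11,7],[19,0],[20,7],[21,0],[22,15],[36,11],[44,8],[50,0]]
[[5,7],[9,15],[11,7],[19,0],[20,7],[21,0],[22,15],[36,11],[44,8],[47,14],[49,8],[50,0]]
[[5,7],[9,15],[11,7],[19,0],[20,7],[21,0],[22,15],[36,11],[44,8],[47,14],[49,8],[50,0]]
[[5,7],[9,15],[11,7],[19,0],[20,7],[21,0],[22,15],[36,11],[44,8],[47,14],[49,8],[50,0]]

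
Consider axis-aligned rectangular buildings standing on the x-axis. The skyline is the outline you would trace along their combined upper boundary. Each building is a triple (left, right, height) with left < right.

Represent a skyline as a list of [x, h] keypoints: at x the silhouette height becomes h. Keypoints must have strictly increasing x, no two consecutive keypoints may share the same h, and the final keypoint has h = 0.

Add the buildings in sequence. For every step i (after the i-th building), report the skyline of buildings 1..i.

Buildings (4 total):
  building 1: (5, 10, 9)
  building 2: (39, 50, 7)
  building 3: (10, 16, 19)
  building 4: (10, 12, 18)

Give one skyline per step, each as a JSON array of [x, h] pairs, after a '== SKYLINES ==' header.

== SKYLINES ==
[[5,9],[10,0]]
[[5,9],[10,0],[39,7],[50,0]]
[[5,9],[10,19],[16,0],[39,7],[50,0]]
[[5,9],[10,19],[16,0],[39,7],[50,0]]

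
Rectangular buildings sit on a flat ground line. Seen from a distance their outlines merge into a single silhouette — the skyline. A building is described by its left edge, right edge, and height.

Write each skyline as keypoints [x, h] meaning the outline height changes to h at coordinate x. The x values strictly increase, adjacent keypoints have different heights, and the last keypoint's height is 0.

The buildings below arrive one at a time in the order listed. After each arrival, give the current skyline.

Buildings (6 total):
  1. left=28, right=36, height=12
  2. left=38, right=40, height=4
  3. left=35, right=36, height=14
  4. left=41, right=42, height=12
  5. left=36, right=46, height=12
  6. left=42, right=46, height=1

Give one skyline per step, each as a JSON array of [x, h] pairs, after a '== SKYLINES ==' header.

== SKYLINES ==
[[28,12],[36,0]]
[[28,12],[36,0],[38,4],[40,0]]
[[28,12],[35,14],[36,0],[38,4],[40,0]]
[[28,12],[35,14],[36,0],[38,4],[40,0],[41,12],[42,0]]
[[28,12],[35,14],[36,12],[46,0]]
[[28,12],[35,14],[36,12],[46,0]]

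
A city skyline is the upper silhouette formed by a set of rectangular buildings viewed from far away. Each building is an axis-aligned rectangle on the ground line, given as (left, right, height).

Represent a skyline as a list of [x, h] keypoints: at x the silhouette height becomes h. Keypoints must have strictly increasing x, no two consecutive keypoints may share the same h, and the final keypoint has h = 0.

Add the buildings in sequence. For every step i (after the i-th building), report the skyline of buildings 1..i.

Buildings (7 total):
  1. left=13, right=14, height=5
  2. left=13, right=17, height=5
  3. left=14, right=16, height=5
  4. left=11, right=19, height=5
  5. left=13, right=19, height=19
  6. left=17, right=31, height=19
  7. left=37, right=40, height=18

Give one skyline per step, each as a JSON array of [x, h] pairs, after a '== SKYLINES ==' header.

== SKYLINES ==
[[13,5],[14,0]]
[[13,5],[17,0]]
[[13,5],[17,0]]
[[11,5],[19,0]]
[[11,5],[13,19],[19,0]]
[[11,5],[13,19],[31,0]]
[[11,5],[13,19],[31,0],[37,18],[40,0]]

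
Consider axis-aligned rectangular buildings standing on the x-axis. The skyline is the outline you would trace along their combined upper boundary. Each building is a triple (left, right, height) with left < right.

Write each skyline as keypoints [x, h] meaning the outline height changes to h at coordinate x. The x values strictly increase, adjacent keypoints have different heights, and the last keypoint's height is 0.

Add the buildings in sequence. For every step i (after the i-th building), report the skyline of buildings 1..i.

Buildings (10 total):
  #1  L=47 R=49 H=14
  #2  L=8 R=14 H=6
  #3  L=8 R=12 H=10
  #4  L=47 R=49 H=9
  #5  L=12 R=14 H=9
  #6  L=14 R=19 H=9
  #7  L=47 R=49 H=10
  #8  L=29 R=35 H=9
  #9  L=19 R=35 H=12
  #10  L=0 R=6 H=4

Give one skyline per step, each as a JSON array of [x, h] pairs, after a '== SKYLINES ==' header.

== SKYLINES ==
[[47,14],[49,0]]
[[8,6],[14,0],[47,14],[49,0]]
[[8,10],[12,6],[14,0],[47,14],[49,0]]
[[8,10],[12,6],[14,0],[47,14],[49,0]]
[[8,10],[12,9],[14,0],[47,14],[49,0]]
[[8,10],[12,9],[19,0],[47,14],[49,0]]
[[8,10],[12,9],[19,0],[47,14],[49,0]]
[[8,10],[12,9],[19,0],[29,9],[35,0],[47,14],[49,0]]
[[8,10],[12,9],[19,12],[35,0],[47,14],[49,0]]
[[0,4],[6,0],[8,10],[12,9],[19,12],[35,0],[47,14],[49,0]]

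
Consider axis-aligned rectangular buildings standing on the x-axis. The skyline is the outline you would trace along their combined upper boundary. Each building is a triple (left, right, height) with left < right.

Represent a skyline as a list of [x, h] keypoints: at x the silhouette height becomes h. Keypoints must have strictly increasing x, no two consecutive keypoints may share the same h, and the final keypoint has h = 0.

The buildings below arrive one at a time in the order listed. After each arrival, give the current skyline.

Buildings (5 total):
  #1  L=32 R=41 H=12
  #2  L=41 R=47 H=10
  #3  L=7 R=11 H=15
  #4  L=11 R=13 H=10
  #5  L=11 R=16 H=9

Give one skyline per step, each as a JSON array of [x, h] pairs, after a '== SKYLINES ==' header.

== SKYLINES ==
[[32,12],[41,0]]
[[32,12],[41,10],[47,0]]
[[7,15],[11,0],[32,12],[41,10],[47,0]]
[[7,15],[11,10],[13,0],[32,12],[41,10],[47,0]]
[[7,15],[11,10],[13,9],[16,0],[32,12],[41,10],[47,0]]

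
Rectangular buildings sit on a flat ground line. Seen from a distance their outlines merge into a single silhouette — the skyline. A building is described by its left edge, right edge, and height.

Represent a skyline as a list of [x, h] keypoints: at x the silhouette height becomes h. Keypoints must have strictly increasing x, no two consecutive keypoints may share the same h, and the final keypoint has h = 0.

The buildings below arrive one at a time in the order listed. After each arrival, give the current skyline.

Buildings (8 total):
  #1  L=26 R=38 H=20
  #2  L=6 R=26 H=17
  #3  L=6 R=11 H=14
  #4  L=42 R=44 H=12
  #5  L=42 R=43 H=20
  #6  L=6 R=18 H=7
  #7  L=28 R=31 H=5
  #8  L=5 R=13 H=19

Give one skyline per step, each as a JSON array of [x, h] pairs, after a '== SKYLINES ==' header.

== SKYLINES ==
[[26,20],[38,0]]
[[6,17],[26,20],[38,0]]
[[6,17],[26,20],[38,0]]
[[6,17],[26,20],[38,0],[42,12],[44,0]]
[[6,17],[26,20],[38,0],[42,20],[43,12],[44,0]]
[[6,17],[26,20],[38,0],[42,20],[43,12],[44,0]]
[[6,17],[26,20],[38,0],[42,20],[43,12],[44,0]]
[[5,19],[13,17],[26,20],[38,0],[42,20],[43,12],[44,0]]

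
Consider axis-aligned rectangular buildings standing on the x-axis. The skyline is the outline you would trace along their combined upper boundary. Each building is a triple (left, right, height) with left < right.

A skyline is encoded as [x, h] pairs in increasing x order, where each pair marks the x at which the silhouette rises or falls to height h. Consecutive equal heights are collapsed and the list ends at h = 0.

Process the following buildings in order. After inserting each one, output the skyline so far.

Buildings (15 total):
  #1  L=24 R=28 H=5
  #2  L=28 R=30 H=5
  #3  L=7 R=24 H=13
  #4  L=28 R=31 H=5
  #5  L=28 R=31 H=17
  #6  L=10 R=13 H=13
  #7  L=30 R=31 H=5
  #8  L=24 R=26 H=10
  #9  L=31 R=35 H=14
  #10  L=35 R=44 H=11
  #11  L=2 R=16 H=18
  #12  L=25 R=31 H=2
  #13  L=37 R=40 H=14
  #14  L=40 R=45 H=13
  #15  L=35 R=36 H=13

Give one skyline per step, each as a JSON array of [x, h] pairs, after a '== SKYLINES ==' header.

== SKYLINES ==
[[24,5],[28,0]]
[[24,5],[30,0]]
[[7,13],[24,5],[30,0]]
[[7,13],[24,5],[31,0]]
[[7,13],[24,5],[28,17],[31,0]]
[[7,13],[24,5],[28,17],[31,0]]
[[7,13],[24,5],[28,17],[31,0]]
[[7,13],[24,10],[26,5],[28,17],[31,0]]
[[7,13],[24,10],[26,5],[28,17],[31,14],[35,0]]
[[7,13],[24,10],[26,5],[28,17],[31,14],[35,11],[44,0]]
[[2,18],[16,13],[24,10],[26,5],[28,17],[31,14],[35,11],[44,0]]
[[2,18],[16,13],[24,10],[26,5],[28,17],[31,14],[35,11],[44,0]]
[[2,18],[16,13],[24,10],[26,5],[28,17],[31,14],[35,11],[37,14],[40,11],[44,0]]
[[2,18],[16,13],[24,10],[26,5],[28,17],[31,14],[35,11],[37,14],[40,13],[45,0]]
[[2,18],[16,13],[24,10],[26,5],[28,17],[31,14],[35,13],[36,11],[37,14],[40,13],[45,0]]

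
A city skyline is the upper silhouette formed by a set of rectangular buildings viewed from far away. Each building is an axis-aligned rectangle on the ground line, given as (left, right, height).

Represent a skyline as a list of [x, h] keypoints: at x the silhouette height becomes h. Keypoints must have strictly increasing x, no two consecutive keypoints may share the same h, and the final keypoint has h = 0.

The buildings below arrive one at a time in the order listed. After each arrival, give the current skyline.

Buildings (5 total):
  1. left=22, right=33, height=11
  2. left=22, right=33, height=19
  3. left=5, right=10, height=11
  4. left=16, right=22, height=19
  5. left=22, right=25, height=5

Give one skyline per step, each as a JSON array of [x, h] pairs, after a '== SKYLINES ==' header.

== SKYLINES ==
[[22,11],[33,0]]
[[22,19],[33,0]]
[[5,11],[10,0],[22,19],[33,0]]
[[5,11],[10,0],[16,19],[33,0]]
[[5,11],[10,0],[16,19],[33,0]]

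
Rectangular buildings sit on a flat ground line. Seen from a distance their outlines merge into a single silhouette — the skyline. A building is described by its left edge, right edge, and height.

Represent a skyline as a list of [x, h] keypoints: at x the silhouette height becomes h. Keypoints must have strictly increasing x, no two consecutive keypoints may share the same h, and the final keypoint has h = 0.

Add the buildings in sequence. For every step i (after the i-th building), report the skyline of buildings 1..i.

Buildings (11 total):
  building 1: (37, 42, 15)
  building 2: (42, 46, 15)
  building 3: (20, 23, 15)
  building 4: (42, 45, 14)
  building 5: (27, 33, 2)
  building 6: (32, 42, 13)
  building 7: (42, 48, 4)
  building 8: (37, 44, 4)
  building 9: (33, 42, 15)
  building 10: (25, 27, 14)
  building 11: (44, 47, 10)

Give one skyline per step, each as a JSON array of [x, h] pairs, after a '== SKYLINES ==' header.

== SKYLINES ==
[[37,15],[42,0]]
[[37,15],[46,0]]
[[20,15],[23,0],[37,15],[46,0]]
[[20,15],[23,0],[37,15],[46,0]]
[[20,15],[23,0],[27,2],[33,0],[37,15],[46,0]]
[[20,15],[23,0],[27,2],[32,13],[37,15],[46,0]]
[[20,15],[23,0],[27,2],[32,13],[37,15],[46,4],[48,0]]
[[20,15],[23,0],[27,2],[32,13],[37,15],[46,4],[48,0]]
[[20,15],[23,0],[27,2],[32,13],[33,15],[46,4],[48,0]]
[[20,15],[23,0],[25,14],[27,2],[32,13],[33,15],[46,4],[48,0]]
[[20,15],[23,0],[25,14],[27,2],[32,13],[33,15],[46,10],[47,4],[48,0]]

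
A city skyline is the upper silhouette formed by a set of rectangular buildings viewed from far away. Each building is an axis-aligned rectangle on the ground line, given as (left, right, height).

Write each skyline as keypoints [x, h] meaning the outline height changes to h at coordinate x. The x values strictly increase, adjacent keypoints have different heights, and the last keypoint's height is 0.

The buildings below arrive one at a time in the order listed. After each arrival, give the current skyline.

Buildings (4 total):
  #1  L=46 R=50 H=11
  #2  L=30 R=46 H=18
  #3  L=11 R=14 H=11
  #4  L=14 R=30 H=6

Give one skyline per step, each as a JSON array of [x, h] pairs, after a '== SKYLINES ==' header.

== SKYLINES ==
[[46,11],[50,0]]
[[30,18],[46,11],[50,0]]
[[11,11],[14,0],[30,18],[46,11],[50,0]]
[[11,11],[14,6],[30,18],[46,11],[50,0]]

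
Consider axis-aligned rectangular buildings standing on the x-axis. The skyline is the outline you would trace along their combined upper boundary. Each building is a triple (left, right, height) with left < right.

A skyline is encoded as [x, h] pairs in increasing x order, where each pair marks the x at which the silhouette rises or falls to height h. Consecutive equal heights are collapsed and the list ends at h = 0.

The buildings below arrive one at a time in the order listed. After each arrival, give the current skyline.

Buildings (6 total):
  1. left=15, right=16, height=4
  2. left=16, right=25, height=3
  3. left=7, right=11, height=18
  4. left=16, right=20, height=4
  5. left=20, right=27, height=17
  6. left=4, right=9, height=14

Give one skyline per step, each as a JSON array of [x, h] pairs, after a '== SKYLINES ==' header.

== SKYLINES ==
[[15,4],[16,0]]
[[15,4],[16,3],[25,0]]
[[7,18],[11,0],[15,4],[16,3],[25,0]]
[[7,18],[11,0],[15,4],[20,3],[25,0]]
[[7,18],[11,0],[15,4],[20,17],[27,0]]
[[4,14],[7,18],[11,0],[15,4],[20,17],[27,0]]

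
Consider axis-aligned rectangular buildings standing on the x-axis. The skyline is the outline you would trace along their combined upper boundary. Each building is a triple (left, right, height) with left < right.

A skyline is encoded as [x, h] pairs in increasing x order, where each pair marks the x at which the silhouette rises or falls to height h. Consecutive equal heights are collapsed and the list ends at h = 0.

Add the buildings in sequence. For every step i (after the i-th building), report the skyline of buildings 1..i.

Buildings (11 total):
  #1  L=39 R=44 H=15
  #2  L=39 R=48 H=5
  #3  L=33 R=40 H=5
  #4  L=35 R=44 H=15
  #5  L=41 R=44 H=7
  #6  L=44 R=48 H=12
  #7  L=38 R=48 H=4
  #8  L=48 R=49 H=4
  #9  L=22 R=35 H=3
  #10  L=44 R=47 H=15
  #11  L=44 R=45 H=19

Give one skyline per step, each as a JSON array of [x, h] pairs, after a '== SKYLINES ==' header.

== SKYLINES ==
[[39,15],[44,0]]
[[39,15],[44,5],[48,0]]
[[33,5],[39,15],[44,5],[48,0]]
[[33,5],[35,15],[44,5],[48,0]]
[[33,5],[35,15],[44,5],[48,0]]
[[33,5],[35,15],[44,12],[48,0]]
[[33,5],[35,15],[44,12],[48,0]]
[[33,5],[35,15],[44,12],[48,4],[49,0]]
[[22,3],[33,5],[35,15],[44,12],[48,4],[49,0]]
[[22,3],[33,5],[35,15],[47,12],[48,4],[49,0]]
[[22,3],[33,5],[35,15],[44,19],[45,15],[47,12],[48,4],[49,0]]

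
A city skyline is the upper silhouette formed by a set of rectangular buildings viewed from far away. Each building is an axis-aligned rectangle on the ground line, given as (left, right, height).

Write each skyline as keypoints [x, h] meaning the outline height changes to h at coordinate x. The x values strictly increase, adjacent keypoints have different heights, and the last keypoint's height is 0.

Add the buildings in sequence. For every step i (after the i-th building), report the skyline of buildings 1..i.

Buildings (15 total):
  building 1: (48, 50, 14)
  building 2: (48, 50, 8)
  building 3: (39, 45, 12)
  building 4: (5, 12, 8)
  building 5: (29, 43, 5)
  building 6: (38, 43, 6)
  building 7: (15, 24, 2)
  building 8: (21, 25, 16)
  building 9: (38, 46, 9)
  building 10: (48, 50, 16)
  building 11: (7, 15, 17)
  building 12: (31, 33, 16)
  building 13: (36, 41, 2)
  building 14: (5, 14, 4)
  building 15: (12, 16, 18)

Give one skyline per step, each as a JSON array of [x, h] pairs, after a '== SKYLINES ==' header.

== SKYLINES ==
[[48,14],[50,0]]
[[48,14],[50,0]]
[[39,12],[45,0],[48,14],[50,0]]
[[5,8],[12,0],[39,12],[45,0],[48,14],[50,0]]
[[5,8],[12,0],[29,5],[39,12],[45,0],[48,14],[50,0]]
[[5,8],[12,0],[29,5],[38,6],[39,12],[45,0],[48,14],[50,0]]
[[5,8],[12,0],[15,2],[24,0],[29,5],[38,6],[39,12],[45,0],[48,14],[50,0]]
[[5,8],[12,0],[15,2],[21,16],[25,0],[29,5],[38,6],[39,12],[45,0],[48,14],[50,0]]
[[5,8],[12,0],[15,2],[21,16],[25,0],[29,5],[38,9],[39,12],[45,9],[46,0],[48,14],[50,0]]
[[5,8],[12,0],[15,2],[21,16],[25,0],[29,5],[38,9],[39,12],[45,9],[46,0],[48,16],[50,0]]
[[5,8],[7,17],[15,2],[21,16],[25,0],[29,5],[38,9],[39,12],[45,9],[46,0],[48,16],[50,0]]
[[5,8],[7,17],[15,2],[21,16],[25,0],[29,5],[31,16],[33,5],[38,9],[39,12],[45,9],[46,0],[48,16],[50,0]]
[[5,8],[7,17],[15,2],[21,16],[25,0],[29,5],[31,16],[33,5],[38,9],[39,12],[45,9],[46,0],[48,16],[50,0]]
[[5,8],[7,17],[15,2],[21,16],[25,0],[29,5],[31,16],[33,5],[38,9],[39,12],[45,9],[46,0],[48,16],[50,0]]
[[5,8],[7,17],[12,18],[16,2],[21,16],[25,0],[29,5],[31,16],[33,5],[38,9],[39,12],[45,9],[46,0],[48,16],[50,0]]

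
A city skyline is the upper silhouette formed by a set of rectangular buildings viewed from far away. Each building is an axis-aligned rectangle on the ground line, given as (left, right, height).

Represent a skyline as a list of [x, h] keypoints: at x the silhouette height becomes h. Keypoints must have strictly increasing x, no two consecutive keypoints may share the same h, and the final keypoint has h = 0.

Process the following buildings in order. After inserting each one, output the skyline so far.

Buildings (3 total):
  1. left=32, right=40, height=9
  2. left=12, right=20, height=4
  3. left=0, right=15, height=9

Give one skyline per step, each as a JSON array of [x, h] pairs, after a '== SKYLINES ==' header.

== SKYLINES ==
[[32,9],[40,0]]
[[12,4],[20,0],[32,9],[40,0]]
[[0,9],[15,4],[20,0],[32,9],[40,0]]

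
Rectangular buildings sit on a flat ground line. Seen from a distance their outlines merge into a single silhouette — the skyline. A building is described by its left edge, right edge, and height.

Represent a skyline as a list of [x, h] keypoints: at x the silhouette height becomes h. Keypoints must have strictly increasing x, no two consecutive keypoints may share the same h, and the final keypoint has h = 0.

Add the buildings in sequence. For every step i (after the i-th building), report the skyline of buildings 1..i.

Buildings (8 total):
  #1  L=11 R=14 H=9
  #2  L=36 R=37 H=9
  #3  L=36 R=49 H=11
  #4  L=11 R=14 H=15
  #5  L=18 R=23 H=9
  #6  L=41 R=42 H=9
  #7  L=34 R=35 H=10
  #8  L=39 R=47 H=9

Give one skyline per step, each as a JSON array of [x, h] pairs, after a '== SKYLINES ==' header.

== SKYLINES ==
[[11,9],[14,0]]
[[11,9],[14,0],[36,9],[37,0]]
[[11,9],[14,0],[36,11],[49,0]]
[[11,15],[14,0],[36,11],[49,0]]
[[11,15],[14,0],[18,9],[23,0],[36,11],[49,0]]
[[11,15],[14,0],[18,9],[23,0],[36,11],[49,0]]
[[11,15],[14,0],[18,9],[23,0],[34,10],[35,0],[36,11],[49,0]]
[[11,15],[14,0],[18,9],[23,0],[34,10],[35,0],[36,11],[49,0]]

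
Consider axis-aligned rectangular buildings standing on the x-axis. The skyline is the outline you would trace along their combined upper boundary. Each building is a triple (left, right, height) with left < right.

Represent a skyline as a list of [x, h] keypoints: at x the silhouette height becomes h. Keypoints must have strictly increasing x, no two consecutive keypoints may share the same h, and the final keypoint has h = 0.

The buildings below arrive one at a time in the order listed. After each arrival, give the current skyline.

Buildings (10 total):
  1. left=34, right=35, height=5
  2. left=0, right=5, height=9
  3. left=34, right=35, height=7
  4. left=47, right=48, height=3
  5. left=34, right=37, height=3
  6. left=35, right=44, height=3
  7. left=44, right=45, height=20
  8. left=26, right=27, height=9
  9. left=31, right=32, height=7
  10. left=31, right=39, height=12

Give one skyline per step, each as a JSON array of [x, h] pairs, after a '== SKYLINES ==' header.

== SKYLINES ==
[[34,5],[35,0]]
[[0,9],[5,0],[34,5],[35,0]]
[[0,9],[5,0],[34,7],[35,0]]
[[0,9],[5,0],[34,7],[35,0],[47,3],[48,0]]
[[0,9],[5,0],[34,7],[35,3],[37,0],[47,3],[48,0]]
[[0,9],[5,0],[34,7],[35,3],[44,0],[47,3],[48,0]]
[[0,9],[5,0],[34,7],[35,3],[44,20],[45,0],[47,3],[48,0]]
[[0,9],[5,0],[26,9],[27,0],[34,7],[35,3],[44,20],[45,0],[47,3],[48,0]]
[[0,9],[5,0],[26,9],[27,0],[31,7],[32,0],[34,7],[35,3],[44,20],[45,0],[47,3],[48,0]]
[[0,9],[5,0],[26,9],[27,0],[31,12],[39,3],[44,20],[45,0],[47,3],[48,0]]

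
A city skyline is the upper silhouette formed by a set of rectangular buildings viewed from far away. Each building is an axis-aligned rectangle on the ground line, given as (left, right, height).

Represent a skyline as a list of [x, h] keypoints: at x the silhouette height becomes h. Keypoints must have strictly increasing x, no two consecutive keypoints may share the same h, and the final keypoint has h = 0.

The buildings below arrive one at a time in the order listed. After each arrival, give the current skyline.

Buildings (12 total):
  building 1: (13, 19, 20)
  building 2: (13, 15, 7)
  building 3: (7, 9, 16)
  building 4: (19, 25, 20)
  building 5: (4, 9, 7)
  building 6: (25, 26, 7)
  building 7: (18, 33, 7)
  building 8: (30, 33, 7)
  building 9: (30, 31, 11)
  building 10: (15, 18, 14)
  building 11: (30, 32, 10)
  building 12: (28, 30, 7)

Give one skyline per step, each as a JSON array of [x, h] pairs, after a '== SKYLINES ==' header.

== SKYLINES ==
[[13,20],[19,0]]
[[13,20],[19,0]]
[[7,16],[9,0],[13,20],[19,0]]
[[7,16],[9,0],[13,20],[25,0]]
[[4,7],[7,16],[9,0],[13,20],[25,0]]
[[4,7],[7,16],[9,0],[13,20],[25,7],[26,0]]
[[4,7],[7,16],[9,0],[13,20],[25,7],[33,0]]
[[4,7],[7,16],[9,0],[13,20],[25,7],[33,0]]
[[4,7],[7,16],[9,0],[13,20],[25,7],[30,11],[31,7],[33,0]]
[[4,7],[7,16],[9,0],[13,20],[25,7],[30,11],[31,7],[33,0]]
[[4,7],[7,16],[9,0],[13,20],[25,7],[30,11],[31,10],[32,7],[33,0]]
[[4,7],[7,16],[9,0],[13,20],[25,7],[30,11],[31,10],[32,7],[33,0]]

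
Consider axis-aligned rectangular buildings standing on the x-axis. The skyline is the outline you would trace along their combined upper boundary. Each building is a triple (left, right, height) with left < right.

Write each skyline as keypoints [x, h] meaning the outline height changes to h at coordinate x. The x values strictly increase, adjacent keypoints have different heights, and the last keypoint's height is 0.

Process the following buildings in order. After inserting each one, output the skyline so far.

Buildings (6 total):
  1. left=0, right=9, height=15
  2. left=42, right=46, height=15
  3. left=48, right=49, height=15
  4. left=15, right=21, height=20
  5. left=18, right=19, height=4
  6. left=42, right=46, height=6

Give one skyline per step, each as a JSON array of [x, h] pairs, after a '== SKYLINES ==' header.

== SKYLINES ==
[[0,15],[9,0]]
[[0,15],[9,0],[42,15],[46,0]]
[[0,15],[9,0],[42,15],[46,0],[48,15],[49,0]]
[[0,15],[9,0],[15,20],[21,0],[42,15],[46,0],[48,15],[49,0]]
[[0,15],[9,0],[15,20],[21,0],[42,15],[46,0],[48,15],[49,0]]
[[0,15],[9,0],[15,20],[21,0],[42,15],[46,0],[48,15],[49,0]]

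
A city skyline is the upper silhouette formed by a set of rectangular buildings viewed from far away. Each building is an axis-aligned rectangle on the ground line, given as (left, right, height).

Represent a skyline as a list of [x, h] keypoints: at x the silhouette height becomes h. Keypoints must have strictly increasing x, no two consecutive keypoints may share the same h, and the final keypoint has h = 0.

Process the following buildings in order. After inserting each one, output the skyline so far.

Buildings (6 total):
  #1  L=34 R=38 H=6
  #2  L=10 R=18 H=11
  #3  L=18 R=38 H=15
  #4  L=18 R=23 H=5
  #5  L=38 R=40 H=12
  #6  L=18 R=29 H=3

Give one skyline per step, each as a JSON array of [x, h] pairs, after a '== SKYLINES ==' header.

== SKYLINES ==
[[34,6],[38,0]]
[[10,11],[18,0],[34,6],[38,0]]
[[10,11],[18,15],[38,0]]
[[10,11],[18,15],[38,0]]
[[10,11],[18,15],[38,12],[40,0]]
[[10,11],[18,15],[38,12],[40,0]]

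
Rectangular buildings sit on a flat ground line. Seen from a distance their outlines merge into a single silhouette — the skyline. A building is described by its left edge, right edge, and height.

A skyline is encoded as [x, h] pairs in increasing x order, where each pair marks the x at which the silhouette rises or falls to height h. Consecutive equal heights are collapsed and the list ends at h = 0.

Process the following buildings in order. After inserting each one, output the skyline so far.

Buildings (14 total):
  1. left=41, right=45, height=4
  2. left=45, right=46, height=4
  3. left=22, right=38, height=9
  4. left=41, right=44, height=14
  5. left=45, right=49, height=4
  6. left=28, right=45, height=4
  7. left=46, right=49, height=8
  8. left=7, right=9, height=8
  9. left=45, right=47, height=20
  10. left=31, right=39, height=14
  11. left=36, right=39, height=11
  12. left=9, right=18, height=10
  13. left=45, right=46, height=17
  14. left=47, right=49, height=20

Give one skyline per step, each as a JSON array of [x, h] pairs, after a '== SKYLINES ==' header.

== SKYLINES ==
[[41,4],[45,0]]
[[41,4],[46,0]]
[[22,9],[38,0],[41,4],[46,0]]
[[22,9],[38,0],[41,14],[44,4],[46,0]]
[[22,9],[38,0],[41,14],[44,4],[49,0]]
[[22,9],[38,4],[41,14],[44,4],[49,0]]
[[22,9],[38,4],[41,14],[44,4],[46,8],[49,0]]
[[7,8],[9,0],[22,9],[38,4],[41,14],[44,4],[46,8],[49,0]]
[[7,8],[9,0],[22,9],[38,4],[41,14],[44,4],[45,20],[47,8],[49,0]]
[[7,8],[9,0],[22,9],[31,14],[39,4],[41,14],[44,4],[45,20],[47,8],[49,0]]
[[7,8],[9,0],[22,9],[31,14],[39,4],[41,14],[44,4],[45,20],[47,8],[49,0]]
[[7,8],[9,10],[18,0],[22,9],[31,14],[39,4],[41,14],[44,4],[45,20],[47,8],[49,0]]
[[7,8],[9,10],[18,0],[22,9],[31,14],[39,4],[41,14],[44,4],[45,20],[47,8],[49,0]]
[[7,8],[9,10],[18,0],[22,9],[31,14],[39,4],[41,14],[44,4],[45,20],[49,0]]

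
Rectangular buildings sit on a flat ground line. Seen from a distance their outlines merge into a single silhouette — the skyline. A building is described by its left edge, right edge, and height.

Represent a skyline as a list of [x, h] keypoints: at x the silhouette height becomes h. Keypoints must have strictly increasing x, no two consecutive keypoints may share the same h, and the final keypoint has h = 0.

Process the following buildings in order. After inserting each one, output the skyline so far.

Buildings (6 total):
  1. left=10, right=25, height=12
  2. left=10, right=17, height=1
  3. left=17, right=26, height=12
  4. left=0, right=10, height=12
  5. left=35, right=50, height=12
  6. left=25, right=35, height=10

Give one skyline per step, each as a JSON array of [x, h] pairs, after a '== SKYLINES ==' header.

== SKYLINES ==
[[10,12],[25,0]]
[[10,12],[25,0]]
[[10,12],[26,0]]
[[0,12],[26,0]]
[[0,12],[26,0],[35,12],[50,0]]
[[0,12],[26,10],[35,12],[50,0]]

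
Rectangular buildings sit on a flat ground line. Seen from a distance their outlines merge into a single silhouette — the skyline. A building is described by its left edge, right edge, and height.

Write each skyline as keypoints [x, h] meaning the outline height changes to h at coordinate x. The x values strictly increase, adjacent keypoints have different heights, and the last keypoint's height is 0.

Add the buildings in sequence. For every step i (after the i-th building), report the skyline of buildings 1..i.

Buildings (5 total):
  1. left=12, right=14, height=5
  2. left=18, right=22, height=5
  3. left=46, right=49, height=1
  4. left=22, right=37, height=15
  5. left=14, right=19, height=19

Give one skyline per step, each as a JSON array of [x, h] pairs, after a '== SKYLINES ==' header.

== SKYLINES ==
[[12,5],[14,0]]
[[12,5],[14,0],[18,5],[22,0]]
[[12,5],[14,0],[18,5],[22,0],[46,1],[49,0]]
[[12,5],[14,0],[18,5],[22,15],[37,0],[46,1],[49,0]]
[[12,5],[14,19],[19,5],[22,15],[37,0],[46,1],[49,0]]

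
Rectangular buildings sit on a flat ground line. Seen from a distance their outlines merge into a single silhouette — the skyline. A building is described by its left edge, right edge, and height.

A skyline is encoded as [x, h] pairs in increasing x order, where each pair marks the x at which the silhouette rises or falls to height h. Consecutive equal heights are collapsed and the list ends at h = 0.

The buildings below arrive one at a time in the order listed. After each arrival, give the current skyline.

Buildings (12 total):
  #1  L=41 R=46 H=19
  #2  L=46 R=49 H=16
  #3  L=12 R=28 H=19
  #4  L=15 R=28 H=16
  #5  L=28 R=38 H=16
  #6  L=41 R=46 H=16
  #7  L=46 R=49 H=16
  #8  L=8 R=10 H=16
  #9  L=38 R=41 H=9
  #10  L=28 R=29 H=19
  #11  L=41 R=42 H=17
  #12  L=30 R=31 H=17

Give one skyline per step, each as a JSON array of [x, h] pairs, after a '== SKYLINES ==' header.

== SKYLINES ==
[[41,19],[46,0]]
[[41,19],[46,16],[49,0]]
[[12,19],[28,0],[41,19],[46,16],[49,0]]
[[12,19],[28,0],[41,19],[46,16],[49,0]]
[[12,19],[28,16],[38,0],[41,19],[46,16],[49,0]]
[[12,19],[28,16],[38,0],[41,19],[46,16],[49,0]]
[[12,19],[28,16],[38,0],[41,19],[46,16],[49,0]]
[[8,16],[10,0],[12,19],[28,16],[38,0],[41,19],[46,16],[49,0]]
[[8,16],[10,0],[12,19],[28,16],[38,9],[41,19],[46,16],[49,0]]
[[8,16],[10,0],[12,19],[29,16],[38,9],[41,19],[46,16],[49,0]]
[[8,16],[10,0],[12,19],[29,16],[38,9],[41,19],[46,16],[49,0]]
[[8,16],[10,0],[12,19],[29,16],[30,17],[31,16],[38,9],[41,19],[46,16],[49,0]]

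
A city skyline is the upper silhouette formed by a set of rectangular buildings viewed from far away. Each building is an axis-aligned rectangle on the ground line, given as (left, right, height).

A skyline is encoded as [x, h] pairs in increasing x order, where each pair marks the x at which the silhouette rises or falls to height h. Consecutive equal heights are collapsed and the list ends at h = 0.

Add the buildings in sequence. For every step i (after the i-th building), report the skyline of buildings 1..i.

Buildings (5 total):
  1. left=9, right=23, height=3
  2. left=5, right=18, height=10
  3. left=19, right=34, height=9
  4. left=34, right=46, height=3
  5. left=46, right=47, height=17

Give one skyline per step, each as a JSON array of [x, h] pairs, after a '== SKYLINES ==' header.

== SKYLINES ==
[[9,3],[23,0]]
[[5,10],[18,3],[23,0]]
[[5,10],[18,3],[19,9],[34,0]]
[[5,10],[18,3],[19,9],[34,3],[46,0]]
[[5,10],[18,3],[19,9],[34,3],[46,17],[47,0]]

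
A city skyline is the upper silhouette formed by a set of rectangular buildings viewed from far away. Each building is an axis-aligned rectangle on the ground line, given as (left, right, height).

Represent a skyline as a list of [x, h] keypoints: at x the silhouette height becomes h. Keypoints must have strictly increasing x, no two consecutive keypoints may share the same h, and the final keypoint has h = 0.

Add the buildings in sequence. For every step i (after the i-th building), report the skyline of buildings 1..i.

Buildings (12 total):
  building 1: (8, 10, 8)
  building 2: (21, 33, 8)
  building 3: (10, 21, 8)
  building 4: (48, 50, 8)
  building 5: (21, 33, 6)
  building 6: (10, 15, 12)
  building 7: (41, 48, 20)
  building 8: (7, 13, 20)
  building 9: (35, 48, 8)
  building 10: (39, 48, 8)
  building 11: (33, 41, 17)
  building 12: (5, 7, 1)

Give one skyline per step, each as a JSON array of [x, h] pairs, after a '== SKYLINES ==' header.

== SKYLINES ==
[[8,8],[10,0]]
[[8,8],[10,0],[21,8],[33,0]]
[[8,8],[33,0]]
[[8,8],[33,0],[48,8],[50,0]]
[[8,8],[33,0],[48,8],[50,0]]
[[8,8],[10,12],[15,8],[33,0],[48,8],[50,0]]
[[8,8],[10,12],[15,8],[33,0],[41,20],[48,8],[50,0]]
[[7,20],[13,12],[15,8],[33,0],[41,20],[48,8],[50,0]]
[[7,20],[13,12],[15,8],[33,0],[35,8],[41,20],[48,8],[50,0]]
[[7,20],[13,12],[15,8],[33,0],[35,8],[41,20],[48,8],[50,0]]
[[7,20],[13,12],[15,8],[33,17],[41,20],[48,8],[50,0]]
[[5,1],[7,20],[13,12],[15,8],[33,17],[41,20],[48,8],[50,0]]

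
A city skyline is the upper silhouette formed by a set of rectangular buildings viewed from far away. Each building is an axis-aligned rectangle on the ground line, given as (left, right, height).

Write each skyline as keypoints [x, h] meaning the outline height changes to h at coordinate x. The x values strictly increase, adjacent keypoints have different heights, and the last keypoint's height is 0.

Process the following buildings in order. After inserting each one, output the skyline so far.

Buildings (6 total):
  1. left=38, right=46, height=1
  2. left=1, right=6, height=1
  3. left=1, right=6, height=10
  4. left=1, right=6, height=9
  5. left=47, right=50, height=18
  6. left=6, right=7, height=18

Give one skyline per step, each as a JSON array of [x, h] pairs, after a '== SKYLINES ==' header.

== SKYLINES ==
[[38,1],[46,0]]
[[1,1],[6,0],[38,1],[46,0]]
[[1,10],[6,0],[38,1],[46,0]]
[[1,10],[6,0],[38,1],[46,0]]
[[1,10],[6,0],[38,1],[46,0],[47,18],[50,0]]
[[1,10],[6,18],[7,0],[38,1],[46,0],[47,18],[50,0]]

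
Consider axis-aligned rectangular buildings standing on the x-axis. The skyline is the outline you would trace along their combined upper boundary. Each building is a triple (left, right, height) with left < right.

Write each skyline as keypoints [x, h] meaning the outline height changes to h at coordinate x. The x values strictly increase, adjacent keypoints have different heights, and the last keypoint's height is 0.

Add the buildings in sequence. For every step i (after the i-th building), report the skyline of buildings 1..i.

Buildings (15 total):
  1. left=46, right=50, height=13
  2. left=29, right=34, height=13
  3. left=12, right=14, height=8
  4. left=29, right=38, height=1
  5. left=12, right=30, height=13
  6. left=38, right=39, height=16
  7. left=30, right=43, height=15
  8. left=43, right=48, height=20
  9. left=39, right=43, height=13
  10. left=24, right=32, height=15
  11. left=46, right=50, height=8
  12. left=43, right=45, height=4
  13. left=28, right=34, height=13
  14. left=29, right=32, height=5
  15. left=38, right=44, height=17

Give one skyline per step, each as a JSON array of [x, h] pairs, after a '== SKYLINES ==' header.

== SKYLINES ==
[[46,13],[50,0]]
[[29,13],[34,0],[46,13],[50,0]]
[[12,8],[14,0],[29,13],[34,0],[46,13],[50,0]]
[[12,8],[14,0],[29,13],[34,1],[38,0],[46,13],[50,0]]
[[12,13],[34,1],[38,0],[46,13],[50,0]]
[[12,13],[34,1],[38,16],[39,0],[46,13],[50,0]]
[[12,13],[30,15],[38,16],[39,15],[43,0],[46,13],[50,0]]
[[12,13],[30,15],[38,16],[39,15],[43,20],[48,13],[50,0]]
[[12,13],[30,15],[38,16],[39,15],[43,20],[48,13],[50,0]]
[[12,13],[24,15],[38,16],[39,15],[43,20],[48,13],[50,0]]
[[12,13],[24,15],[38,16],[39,15],[43,20],[48,13],[50,0]]
[[12,13],[24,15],[38,16],[39,15],[43,20],[48,13],[50,0]]
[[12,13],[24,15],[38,16],[39,15],[43,20],[48,13],[50,0]]
[[12,13],[24,15],[38,16],[39,15],[43,20],[48,13],[50,0]]
[[12,13],[24,15],[38,17],[43,20],[48,13],[50,0]]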